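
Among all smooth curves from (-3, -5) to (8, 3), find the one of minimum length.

Arc-length functional: J[y] = ∫ sqrt(1 + (y')^2) dx.
Lagrangian L = sqrt(1 + (y')^2) has no explicit y dependence, so ∂L/∂y = 0 and the Euler-Lagrange equation gives
    d/dx( y' / sqrt(1 + (y')^2) ) = 0  ⇒  y' / sqrt(1 + (y')^2) = const.
Hence y' is constant, so y(x) is affine.
Fitting the endpoints (-3, -5) and (8, 3):
    slope m = (3 − (-5)) / (8 − (-3)) = 8/11,
    intercept c = (-5) − m·(-3) = -31/11.
Extremal: y(x) = (8/11) x - 31/11.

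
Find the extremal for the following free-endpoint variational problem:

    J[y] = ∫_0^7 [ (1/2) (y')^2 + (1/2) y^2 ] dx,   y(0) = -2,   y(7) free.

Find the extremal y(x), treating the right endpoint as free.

The Lagrangian L = (1/2) (y')^2 + (1/2) y^2 gives
    ∂L/∂y = 1 y,   ∂L/∂y' = y'.
Euler-Lagrange: y'' − y = 0.
With k = 1, the general solution is
    y(x) = A cosh(x) + B sinh(x).
Fixed left endpoint y(0) = -2 ⇒ A = -2.
The right endpoint x = 7 is free, so the natural (transversality) condition is ∂L/∂y' |_{x=7} = 0, i.e. y'(7) = 0.
Compute y'(x) = A k sinh(k x) + B k cosh(k x), so
    y'(7) = A k sinh(k·7) + B k cosh(k·7) = 0
    ⇒ B = −A tanh(k·7) = 2 tanh(1·7).
Therefore the extremal is
    y(x) = −2 cosh(1 x) + 2 tanh(1·7) sinh(1 x).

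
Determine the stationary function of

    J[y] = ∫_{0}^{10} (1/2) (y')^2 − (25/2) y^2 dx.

The Lagrangian is L = (1/2) (y')^2 − (25/2) y^2.
Compute ∂L/∂y = -25y, ∂L/∂y' = y'.
The Euler-Lagrange equation d/dx(∂L/∂y') − ∂L/∂y = 0 reduces to
    y'' + 25 y = 0.
Its general solution is
    y(x) = A sin(5x) + B cos(5x),
with A, B fixed by the endpoint conditions.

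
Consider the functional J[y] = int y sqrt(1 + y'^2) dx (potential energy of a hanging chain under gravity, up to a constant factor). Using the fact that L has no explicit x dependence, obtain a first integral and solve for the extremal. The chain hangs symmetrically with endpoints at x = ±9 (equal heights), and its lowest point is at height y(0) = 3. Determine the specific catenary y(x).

The Lagrangian L(y, y') = y sqrt(1 + y'^2) has no explicit x dependence, so the Beltrami identity applies:
    L − y' ∂L/∂y' = C.
Compute ∂L/∂y' = y · y' / sqrt(1 + y'^2). Then
    L − y' ∂L/∂y'
    = y sqrt(1 + y'^2) − y · y'^2 / sqrt(1 + y'^2)
    = y (1 + y'^2 − y'^2) / sqrt(1 + y'^2)
    = y / sqrt(1 + y'^2) = C.
Squaring gives y^2 = C^2 (1 + y'^2), i.e.
    y'^2 = y^2 / C^2 − 1.
Separating variables,
    dy / sqrt(y^2 − C^2) = dx / C,
and integrating gives arccosh(y / C) = (x − a)/C, so
    y(x) = C cosh((x − a)/C),
the catenary. The constants C and a are fixed by the two endpoint conditions (and, for the hanging-chain problem, the length constraint selects C).
Now fit the given data. The endpoints x = ±9 are symmetric at equal height, so the catenary is even about its minimum: a = 0 and y(x) = C cosh(x/C). The lowest point is y(0) = C cosh(0) = C, and we are told y(0) = 3, so C = 3. Therefore
    y(x) = 3 cosh(x/3),
and at the endpoints
    y(±9) = 3 cosh(9/3).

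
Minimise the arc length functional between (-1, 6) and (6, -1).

Arc-length functional: J[y] = ∫ sqrt(1 + (y')^2) dx.
Lagrangian L = sqrt(1 + (y')^2) has no explicit y dependence, so ∂L/∂y = 0 and the Euler-Lagrange equation gives
    d/dx( y' / sqrt(1 + (y')^2) ) = 0  ⇒  y' / sqrt(1 + (y')^2) = const.
Hence y' is constant, so y(x) is affine.
Fitting the endpoints (-1, 6) and (6, -1):
    slope m = ((-1) − 6) / (6 − (-1)) = -1,
    intercept c = 6 − m·(-1) = 5.
Extremal: y(x) = -x + 5.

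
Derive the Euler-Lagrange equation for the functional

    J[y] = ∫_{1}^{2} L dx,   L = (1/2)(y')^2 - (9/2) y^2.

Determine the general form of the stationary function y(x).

The Lagrangian is L = (1/2)(y')^2 - (9/2) y^2.
∂L/∂y = -9y.
∂L/∂y' = y'.
The Euler-Lagrange equation d/dx(∂L/∂y') − ∂L/∂y = 0 becomes:
    y'' + 9 y = 0
General solution: y(x) = A sin(3x) + B cos(3x), where A and B are arbitrary constants fixed by the endpoint conditions.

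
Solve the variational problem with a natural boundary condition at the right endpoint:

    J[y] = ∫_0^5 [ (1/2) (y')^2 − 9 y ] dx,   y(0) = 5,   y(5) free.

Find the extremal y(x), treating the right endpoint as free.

The Lagrangian L = (1/2) (y')^2 − 9 y gives
    ∂L/∂y = −9,   ∂L/∂y' = y'.
Euler-Lagrange: d/dx(y') − (−9) = 0, i.e. y'' + 9 = 0, so
    y(x) = −(9/2) x^2 + C1 x + C2.
Fixed left endpoint y(0) = 5 ⇒ C2 = 5.
The right endpoint x = 5 is free, so the natural (transversality) condition is ∂L/∂y' |_{x=5} = 0, i.e. y'(5) = 0.
Compute y'(x) = −9 x + C1, so y'(5) = −45 + C1 = 0 ⇒ C1 = 45.
Therefore the extremal is
    y(x) = −(9/2) x^2 + 45 x + 5.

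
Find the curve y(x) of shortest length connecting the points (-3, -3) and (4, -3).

Arc-length functional: J[y] = ∫ sqrt(1 + (y')^2) dx.
Lagrangian L = sqrt(1 + (y')^2) has no explicit y dependence, so ∂L/∂y = 0 and the Euler-Lagrange equation gives
    d/dx( y' / sqrt(1 + (y')^2) ) = 0  ⇒  y' / sqrt(1 + (y')^2) = const.
Hence y' is constant, so y(x) is affine.
Fitting the endpoints (-3, -3) and (4, -3):
    slope m = ((-3) − (-3)) / (4 − (-3)) = 0,
    intercept c = (-3) − m·(-3) = -3.
Extremal: y(x) = -3.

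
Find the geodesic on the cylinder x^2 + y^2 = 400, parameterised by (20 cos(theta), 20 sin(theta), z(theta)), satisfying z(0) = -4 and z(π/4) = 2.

Parameterise the cylinder of radius R = 20 as
    r(θ) = (20 cos θ, 20 sin θ, z(θ)).
The arc-length element is
    ds = sqrt(400 + (dz/dθ)^2) dθ,
so the Lagrangian is L = sqrt(400 + z'^2).
L depends on z' only, not on z or θ, so ∂L/∂z = 0 and
    ∂L/∂z' = z' / sqrt(400 + z'^2).
The Euler-Lagrange equation gives
    d/dθ( z' / sqrt(400 + z'^2) ) = 0,
so z' is constant. Integrating once:
    z(θ) = a θ + b,
a helix on the cylinder (a straight line when the cylinder is unrolled). The constants a, b are determined by the endpoint conditions.
With endpoint conditions z(0) = -4 and z(π/4) = 2: from z(0) = b we get b = -4, and a·π/4 + -4 = 2 gives a = 24/π, so
    z(θ) = (24/π) θ − 4.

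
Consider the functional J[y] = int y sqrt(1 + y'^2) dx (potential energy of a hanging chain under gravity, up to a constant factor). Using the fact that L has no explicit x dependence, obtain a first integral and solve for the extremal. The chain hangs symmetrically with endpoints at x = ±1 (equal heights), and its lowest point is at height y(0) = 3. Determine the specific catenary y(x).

The Lagrangian L(y, y') = y sqrt(1 + y'^2) has no explicit x dependence, so the Beltrami identity applies:
    L − y' ∂L/∂y' = C.
Compute ∂L/∂y' = y · y' / sqrt(1 + y'^2). Then
    L − y' ∂L/∂y'
    = y sqrt(1 + y'^2) − y · y'^2 / sqrt(1 + y'^2)
    = y (1 + y'^2 − y'^2) / sqrt(1 + y'^2)
    = y / sqrt(1 + y'^2) = C.
Squaring gives y^2 = C^2 (1 + y'^2), i.e.
    y'^2 = y^2 / C^2 − 1.
Separating variables,
    dy / sqrt(y^2 − C^2) = dx / C,
and integrating gives arccosh(y / C) = (x − a)/C, so
    y(x) = C cosh((x − a)/C),
the catenary. The constants C and a are fixed by the two endpoint conditions (and, for the hanging-chain problem, the length constraint selects C).
Now fit the given data. The endpoints x = ±1 are symmetric at equal height, so the catenary is even about its minimum: a = 0 and y(x) = C cosh(x/C). The lowest point is y(0) = C cosh(0) = C, and we are told y(0) = 3, so C = 3. Therefore
    y(x) = 3 cosh(x/3),
and at the endpoints
    y(±1) = 3 cosh(1/3).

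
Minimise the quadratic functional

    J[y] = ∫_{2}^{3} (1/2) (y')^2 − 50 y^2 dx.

The Lagrangian is L = (1/2) (y')^2 − 50 y^2.
Compute ∂L/∂y = -100y, ∂L/∂y' = y'.
The Euler-Lagrange equation d/dx(∂L/∂y') − ∂L/∂y = 0 reduces to
    y'' + 100 y = 0.
Its general solution is
    y(x) = A sin(10x) + B cos(10x),
with A, B fixed by the endpoint conditions.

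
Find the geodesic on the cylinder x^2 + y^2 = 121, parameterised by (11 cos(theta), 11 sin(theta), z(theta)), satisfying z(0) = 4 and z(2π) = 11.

Parameterise the cylinder of radius R = 11 as
    r(θ) = (11 cos θ, 11 sin θ, z(θ)).
The arc-length element is
    ds = sqrt(121 + (dz/dθ)^2) dθ,
so the Lagrangian is L = sqrt(121 + z'^2).
L depends on z' only, not on z or θ, so ∂L/∂z = 0 and
    ∂L/∂z' = z' / sqrt(121 + z'^2).
The Euler-Lagrange equation gives
    d/dθ( z' / sqrt(121 + z'^2) ) = 0,
so z' is constant. Integrating once:
    z(θ) = a θ + b,
a helix on the cylinder (a straight line when the cylinder is unrolled). The constants a, b are determined by the endpoint conditions.
With endpoint conditions z(0) = 4 and z(2π) = 11: from z(0) = b we get b = 4, and a·2π + 4 = 11 gives a = 7/(2π), so
    z(θ) = (7/(2π)) θ + 4.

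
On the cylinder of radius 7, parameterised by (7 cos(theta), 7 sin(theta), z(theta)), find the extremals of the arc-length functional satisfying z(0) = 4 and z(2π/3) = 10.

Parameterise the cylinder of radius R = 7 as
    r(θ) = (7 cos θ, 7 sin θ, z(θ)).
The arc-length element is
    ds = sqrt(49 + (dz/dθ)^2) dθ,
so the Lagrangian is L = sqrt(49 + z'^2).
L depends on z' only, not on z or θ, so ∂L/∂z = 0 and
    ∂L/∂z' = z' / sqrt(49 + z'^2).
The Euler-Lagrange equation gives
    d/dθ( z' / sqrt(49 + z'^2) ) = 0,
so z' is constant. Integrating once:
    z(θ) = a θ + b,
a helix on the cylinder (a straight line when the cylinder is unrolled). The constants a, b are determined by the endpoint conditions.
With endpoint conditions z(0) = 4 and z(2π/3) = 10: from z(0) = b we get b = 4, and a·2π/3 + 4 = 10 gives a = 9/π, so
    z(θ) = (9/π) θ + 4.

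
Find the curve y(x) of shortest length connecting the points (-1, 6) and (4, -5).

Arc-length functional: J[y] = ∫ sqrt(1 + (y')^2) dx.
Lagrangian L = sqrt(1 + (y')^2) has no explicit y dependence, so ∂L/∂y = 0 and the Euler-Lagrange equation gives
    d/dx( y' / sqrt(1 + (y')^2) ) = 0  ⇒  y' / sqrt(1 + (y')^2) = const.
Hence y' is constant, so y(x) is affine.
Fitting the endpoints (-1, 6) and (4, -5):
    slope m = ((-5) − 6) / (4 − (-1)) = -11/5,
    intercept c = 6 − m·(-1) = 19/5.
Extremal: y(x) = (-11/5) x + 19/5.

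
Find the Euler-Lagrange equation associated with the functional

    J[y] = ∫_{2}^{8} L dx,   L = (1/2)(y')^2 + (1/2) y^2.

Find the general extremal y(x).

The Lagrangian is L = (1/2)(y')^2 + (1/2) y^2.
∂L/∂y = y.
∂L/∂y' = y'.
The Euler-Lagrange equation d/dx(∂L/∂y') − ∂L/∂y = 0 becomes:
    y'' - y = 0
General solution: y(x) = A e^x + B e^(-x), where A and B are arbitrary constants fixed by the endpoint conditions.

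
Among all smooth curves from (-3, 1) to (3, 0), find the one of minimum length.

Arc-length functional: J[y] = ∫ sqrt(1 + (y')^2) dx.
Lagrangian L = sqrt(1 + (y')^2) has no explicit y dependence, so ∂L/∂y = 0 and the Euler-Lagrange equation gives
    d/dx( y' / sqrt(1 + (y')^2) ) = 0  ⇒  y' / sqrt(1 + (y')^2) = const.
Hence y' is constant, so y(x) is affine.
Fitting the endpoints (-3, 1) and (3, 0):
    slope m = (0 − 1) / (3 − (-3)) = -1/6,
    intercept c = 1 − m·(-3) = 1/2.
Extremal: y(x) = (-1/6) x + 1/2.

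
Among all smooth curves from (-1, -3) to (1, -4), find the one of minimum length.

Arc-length functional: J[y] = ∫ sqrt(1 + (y')^2) dx.
Lagrangian L = sqrt(1 + (y')^2) has no explicit y dependence, so ∂L/∂y = 0 and the Euler-Lagrange equation gives
    d/dx( y' / sqrt(1 + (y')^2) ) = 0  ⇒  y' / sqrt(1 + (y')^2) = const.
Hence y' is constant, so y(x) is affine.
Fitting the endpoints (-1, -3) and (1, -4):
    slope m = ((-4) − (-3)) / (1 − (-1)) = -1/2,
    intercept c = (-3) − m·(-1) = -7/2.
Extremal: y(x) = (-1/2) x - 7/2.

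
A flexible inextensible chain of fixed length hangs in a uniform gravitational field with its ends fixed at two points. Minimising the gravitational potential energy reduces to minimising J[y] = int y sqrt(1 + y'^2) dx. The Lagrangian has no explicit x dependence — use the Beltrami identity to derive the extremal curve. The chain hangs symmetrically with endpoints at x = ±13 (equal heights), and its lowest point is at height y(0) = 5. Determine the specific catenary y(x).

The Lagrangian L(y, y') = y sqrt(1 + y'^2) has no explicit x dependence, so the Beltrami identity applies:
    L − y' ∂L/∂y' = C.
Compute ∂L/∂y' = y · y' / sqrt(1 + y'^2). Then
    L − y' ∂L/∂y'
    = y sqrt(1 + y'^2) − y · y'^2 / sqrt(1 + y'^2)
    = y (1 + y'^2 − y'^2) / sqrt(1 + y'^2)
    = y / sqrt(1 + y'^2) = C.
Squaring gives y^2 = C^2 (1 + y'^2), i.e.
    y'^2 = y^2 / C^2 − 1.
Separating variables,
    dy / sqrt(y^2 − C^2) = dx / C,
and integrating gives arccosh(y / C) = (x − a)/C, so
    y(x) = C cosh((x − a)/C),
the catenary. The constants C and a are fixed by the two endpoint conditions (and, for the hanging-chain problem, the length constraint selects C).
Now fit the given data. The endpoints x = ±13 are symmetric at equal height, so the catenary is even about its minimum: a = 0 and y(x) = C cosh(x/C). The lowest point is y(0) = C cosh(0) = C, and we are told y(0) = 5, so C = 5. Therefore
    y(x) = 5 cosh(x/5),
and at the endpoints
    y(±13) = 5 cosh(13/5).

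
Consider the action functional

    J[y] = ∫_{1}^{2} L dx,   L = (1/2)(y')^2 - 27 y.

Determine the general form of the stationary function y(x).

The Lagrangian is L = (1/2)(y')^2 - 27 y.
∂L/∂y = -27.
∂L/∂y' = y'.
The Euler-Lagrange equation d/dx(∂L/∂y') − ∂L/∂y = 0 becomes:
    y'' + 27 = 0
General solution: y(x) = -(27/2) x^2 + A x + B, where A and B are arbitrary constants fixed by the endpoint conditions.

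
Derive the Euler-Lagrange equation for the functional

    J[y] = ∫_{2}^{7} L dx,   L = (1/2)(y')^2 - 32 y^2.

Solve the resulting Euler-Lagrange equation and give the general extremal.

The Lagrangian is L = (1/2)(y')^2 - 32 y^2.
∂L/∂y = -64y.
∂L/∂y' = y'.
The Euler-Lagrange equation d/dx(∂L/∂y') − ∂L/∂y = 0 becomes:
    y'' + 64 y = 0
General solution: y(x) = A sin(8x) + B cos(8x), where A and B are arbitrary constants fixed by the endpoint conditions.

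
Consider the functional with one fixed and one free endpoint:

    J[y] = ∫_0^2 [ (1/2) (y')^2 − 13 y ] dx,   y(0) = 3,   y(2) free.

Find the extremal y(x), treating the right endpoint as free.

The Lagrangian L = (1/2) (y')^2 − 13 y gives
    ∂L/∂y = −13,   ∂L/∂y' = y'.
Euler-Lagrange: d/dx(y') − (−13) = 0, i.e. y'' + 13 = 0, so
    y(x) = −(13/2) x^2 + C1 x + C2.
Fixed left endpoint y(0) = 3 ⇒ C2 = 3.
The right endpoint x = 2 is free, so the natural (transversality) condition is ∂L/∂y' |_{x=2} = 0, i.e. y'(2) = 0.
Compute y'(x) = −13 x + C1, so y'(2) = −26 + C1 = 0 ⇒ C1 = 26.
Therefore the extremal is
    y(x) = −(13/2) x^2 + 26 x + 3.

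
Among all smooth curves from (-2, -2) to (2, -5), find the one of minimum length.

Arc-length functional: J[y] = ∫ sqrt(1 + (y')^2) dx.
Lagrangian L = sqrt(1 + (y')^2) has no explicit y dependence, so ∂L/∂y = 0 and the Euler-Lagrange equation gives
    d/dx( y' / sqrt(1 + (y')^2) ) = 0  ⇒  y' / sqrt(1 + (y')^2) = const.
Hence y' is constant, so y(x) is affine.
Fitting the endpoints (-2, -2) and (2, -5):
    slope m = ((-5) − (-2)) / (2 − (-2)) = -3/4,
    intercept c = (-2) − m·(-2) = -7/2.
Extremal: y(x) = (-3/4) x - 7/2.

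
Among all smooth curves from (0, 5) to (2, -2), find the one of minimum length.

Arc-length functional: J[y] = ∫ sqrt(1 + (y')^2) dx.
Lagrangian L = sqrt(1 + (y')^2) has no explicit y dependence, so ∂L/∂y = 0 and the Euler-Lagrange equation gives
    d/dx( y' / sqrt(1 + (y')^2) ) = 0  ⇒  y' / sqrt(1 + (y')^2) = const.
Hence y' is constant, so y(x) is affine.
Fitting the endpoints (0, 5) and (2, -2):
    slope m = ((-2) − 5) / (2 − 0) = -7/2,
    intercept c = 5 − m·0 = 5.
Extremal: y(x) = (-7/2) x + 5.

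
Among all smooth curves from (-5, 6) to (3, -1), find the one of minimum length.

Arc-length functional: J[y] = ∫ sqrt(1 + (y')^2) dx.
Lagrangian L = sqrt(1 + (y')^2) has no explicit y dependence, so ∂L/∂y = 0 and the Euler-Lagrange equation gives
    d/dx( y' / sqrt(1 + (y')^2) ) = 0  ⇒  y' / sqrt(1 + (y')^2) = const.
Hence y' is constant, so y(x) is affine.
Fitting the endpoints (-5, 6) and (3, -1):
    slope m = ((-1) − 6) / (3 − (-5)) = -7/8,
    intercept c = 6 − m·(-5) = 13/8.
Extremal: y(x) = (-7/8) x + 13/8.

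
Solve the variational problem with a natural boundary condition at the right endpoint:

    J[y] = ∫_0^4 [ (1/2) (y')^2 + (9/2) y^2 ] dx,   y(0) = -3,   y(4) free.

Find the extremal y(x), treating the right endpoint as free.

The Lagrangian L = (1/2) (y')^2 + (9/2) y^2 gives
    ∂L/∂y = 9 y,   ∂L/∂y' = y'.
Euler-Lagrange: y'' − 9 y = 0.
With k = 3, the general solution is
    y(x) = A cosh(3 x) + B sinh(3 x).
Fixed left endpoint y(0) = -3 ⇒ A = -3.
The right endpoint x = 4 is free, so the natural (transversality) condition is ∂L/∂y' |_{x=4} = 0, i.e. y'(4) = 0.
Compute y'(x) = A k sinh(k x) + B k cosh(k x), so
    y'(4) = A k sinh(k·4) + B k cosh(k·4) = 0
    ⇒ B = −A tanh(k·4) = 3 tanh(3·4).
Therefore the extremal is
    y(x) = −3 cosh(3 x) + 3 tanh(3·4) sinh(3 x).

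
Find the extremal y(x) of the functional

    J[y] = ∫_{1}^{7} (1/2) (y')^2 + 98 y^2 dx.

The Lagrangian is L = (1/2) (y')^2 + 98 y^2.
Compute ∂L/∂y = 196y, ∂L/∂y' = y'.
The Euler-Lagrange equation d/dx(∂L/∂y') − ∂L/∂y = 0 reduces to
    y'' − 196 y = 0.
Its general solution is
    y(x) = A e^(14x) + B e^(−14x),
with A, B fixed by the endpoint conditions.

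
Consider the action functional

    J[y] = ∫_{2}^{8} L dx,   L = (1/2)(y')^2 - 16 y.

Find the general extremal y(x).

The Lagrangian is L = (1/2)(y')^2 - 16 y.
∂L/∂y = -16.
∂L/∂y' = y'.
The Euler-Lagrange equation d/dx(∂L/∂y') − ∂L/∂y = 0 becomes:
    y'' + 16 = 0
General solution: y(x) = -8 x^2 + A x + B, where A and B are arbitrary constants fixed by the endpoint conditions.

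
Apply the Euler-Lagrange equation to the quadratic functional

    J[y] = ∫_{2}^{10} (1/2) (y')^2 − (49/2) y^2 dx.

The Lagrangian is L = (1/2) (y')^2 − (49/2) y^2.
Compute ∂L/∂y = -49y, ∂L/∂y' = y'.
The Euler-Lagrange equation d/dx(∂L/∂y') − ∂L/∂y = 0 reduces to
    y'' + 49 y = 0.
Its general solution is
    y(x) = A sin(7x) + B cos(7x),
with A, B fixed by the endpoint conditions.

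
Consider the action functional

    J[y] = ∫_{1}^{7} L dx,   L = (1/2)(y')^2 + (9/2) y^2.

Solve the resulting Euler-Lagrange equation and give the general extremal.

The Lagrangian is L = (1/2)(y')^2 + (9/2) y^2.
∂L/∂y = 9y.
∂L/∂y' = y'.
The Euler-Lagrange equation d/dx(∂L/∂y') − ∂L/∂y = 0 becomes:
    y'' - 9 y = 0
General solution: y(x) = A e^(3x) + B e^(-3x), where A and B are arbitrary constants fixed by the endpoint conditions.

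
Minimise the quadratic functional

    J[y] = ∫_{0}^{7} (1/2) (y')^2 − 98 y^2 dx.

The Lagrangian is L = (1/2) (y')^2 − 98 y^2.
Compute ∂L/∂y = -196y, ∂L/∂y' = y'.
The Euler-Lagrange equation d/dx(∂L/∂y') − ∂L/∂y = 0 reduces to
    y'' + 196 y = 0.
Its general solution is
    y(x) = A sin(14x) + B cos(14x),
with A, B fixed by the endpoint conditions.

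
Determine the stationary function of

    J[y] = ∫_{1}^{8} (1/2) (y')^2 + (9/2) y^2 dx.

The Lagrangian is L = (1/2) (y')^2 + (9/2) y^2.
Compute ∂L/∂y = 9y, ∂L/∂y' = y'.
The Euler-Lagrange equation d/dx(∂L/∂y') − ∂L/∂y = 0 reduces to
    y'' − 9 y = 0.
Its general solution is
    y(x) = A e^(3x) + B e^(−3x),
with A, B fixed by the endpoint conditions.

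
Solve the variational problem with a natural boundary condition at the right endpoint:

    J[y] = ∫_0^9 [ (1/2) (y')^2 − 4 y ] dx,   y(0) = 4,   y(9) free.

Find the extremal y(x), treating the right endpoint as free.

The Lagrangian L = (1/2) (y')^2 − 4 y gives
    ∂L/∂y = −4,   ∂L/∂y' = y'.
Euler-Lagrange: d/dx(y') − (−4) = 0, i.e. y'' + 4 = 0, so
    y(x) = −(4/2) x^2 + C1 x + C2.
Fixed left endpoint y(0) = 4 ⇒ C2 = 4.
The right endpoint x = 9 is free, so the natural (transversality) condition is ∂L/∂y' |_{x=9} = 0, i.e. y'(9) = 0.
Compute y'(x) = −4 x + C1, so y'(9) = −36 + C1 = 0 ⇒ C1 = 36.
Therefore the extremal is
    y(x) = −2 x^2 + 36 x + 4.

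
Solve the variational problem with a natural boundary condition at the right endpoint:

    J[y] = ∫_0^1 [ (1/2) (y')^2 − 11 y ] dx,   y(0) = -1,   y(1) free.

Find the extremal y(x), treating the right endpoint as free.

The Lagrangian L = (1/2) (y')^2 − 11 y gives
    ∂L/∂y = −11,   ∂L/∂y' = y'.
Euler-Lagrange: d/dx(y') − (−11) = 0, i.e. y'' + 11 = 0, so
    y(x) = −(11/2) x^2 + C1 x + C2.
Fixed left endpoint y(0) = -1 ⇒ C2 = -1.
The right endpoint x = 1 is free, so the natural (transversality) condition is ∂L/∂y' |_{x=1} = 0, i.e. y'(1) = 0.
Compute y'(x) = −11 x + C1, so y'(1) = −11 + C1 = 0 ⇒ C1 = 11.
Therefore the extremal is
    y(x) = −(11/2) x^2 + 11 x − 1.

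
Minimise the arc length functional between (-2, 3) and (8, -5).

Arc-length functional: J[y] = ∫ sqrt(1 + (y')^2) dx.
Lagrangian L = sqrt(1 + (y')^2) has no explicit y dependence, so ∂L/∂y = 0 and the Euler-Lagrange equation gives
    d/dx( y' / sqrt(1 + (y')^2) ) = 0  ⇒  y' / sqrt(1 + (y')^2) = const.
Hence y' is constant, so y(x) is affine.
Fitting the endpoints (-2, 3) and (8, -5):
    slope m = ((-5) − 3) / (8 − (-2)) = -4/5,
    intercept c = 3 − m·(-2) = 7/5.
Extremal: y(x) = (-4/5) x + 7/5.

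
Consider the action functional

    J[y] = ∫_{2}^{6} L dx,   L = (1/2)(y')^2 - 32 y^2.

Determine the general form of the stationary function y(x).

The Lagrangian is L = (1/2)(y')^2 - 32 y^2.
∂L/∂y = -64y.
∂L/∂y' = y'.
The Euler-Lagrange equation d/dx(∂L/∂y') − ∂L/∂y = 0 becomes:
    y'' + 64 y = 0
General solution: y(x) = A sin(8x) + B cos(8x), where A and B are arbitrary constants fixed by the endpoint conditions.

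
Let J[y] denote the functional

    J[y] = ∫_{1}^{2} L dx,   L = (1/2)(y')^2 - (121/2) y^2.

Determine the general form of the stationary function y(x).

The Lagrangian is L = (1/2)(y')^2 - (121/2) y^2.
∂L/∂y = -121y.
∂L/∂y' = y'.
The Euler-Lagrange equation d/dx(∂L/∂y') − ∂L/∂y = 0 becomes:
    y'' + 121 y = 0
General solution: y(x) = A sin(11x) + B cos(11x), where A and B are arbitrary constants fixed by the endpoint conditions.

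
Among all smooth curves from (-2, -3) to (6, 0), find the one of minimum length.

Arc-length functional: J[y] = ∫ sqrt(1 + (y')^2) dx.
Lagrangian L = sqrt(1 + (y')^2) has no explicit y dependence, so ∂L/∂y = 0 and the Euler-Lagrange equation gives
    d/dx( y' / sqrt(1 + (y')^2) ) = 0  ⇒  y' / sqrt(1 + (y')^2) = const.
Hence y' is constant, so y(x) is affine.
Fitting the endpoints (-2, -3) and (6, 0):
    slope m = (0 − (-3)) / (6 − (-2)) = 3/8,
    intercept c = (-3) − m·(-2) = -9/4.
Extremal: y(x) = (3/8) x - 9/4.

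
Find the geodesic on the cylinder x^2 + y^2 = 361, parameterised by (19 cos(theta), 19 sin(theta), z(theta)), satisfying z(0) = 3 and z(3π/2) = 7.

Parameterise the cylinder of radius R = 19 as
    r(θ) = (19 cos θ, 19 sin θ, z(θ)).
The arc-length element is
    ds = sqrt(361 + (dz/dθ)^2) dθ,
so the Lagrangian is L = sqrt(361 + z'^2).
L depends on z' only, not on z or θ, so ∂L/∂z = 0 and
    ∂L/∂z' = z' / sqrt(361 + z'^2).
The Euler-Lagrange equation gives
    d/dθ( z' / sqrt(361 + z'^2) ) = 0,
so z' is constant. Integrating once:
    z(θ) = a θ + b,
a helix on the cylinder (a straight line when the cylinder is unrolled). The constants a, b are determined by the endpoint conditions.
With endpoint conditions z(0) = 3 and z(3π/2) = 7: from z(0) = b we get b = 3, and a·3π/2 + 3 = 7 gives a = 8/(3π), so
    z(θ) = (8/(3π)) θ + 3.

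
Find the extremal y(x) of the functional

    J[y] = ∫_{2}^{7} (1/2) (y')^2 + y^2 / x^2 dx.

The Lagrangian is L = (1/2) (y')^2 + y^2 / x^2.
Compute ∂L/∂y = 2y/x^2, ∂L/∂y' = y'.
The Euler-Lagrange equation d/dx(∂L/∂y') − ∂L/∂y = 0 reduces to
    y'' − 2/x^2 · y = 0  (x > 0).
Its general solution is
    y(x) = A x^2 + B / x,
with A, B fixed by the endpoint conditions.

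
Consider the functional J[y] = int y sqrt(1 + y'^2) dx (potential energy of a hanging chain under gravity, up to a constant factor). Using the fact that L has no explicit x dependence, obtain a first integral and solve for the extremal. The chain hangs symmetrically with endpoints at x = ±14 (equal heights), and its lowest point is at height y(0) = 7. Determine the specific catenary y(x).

The Lagrangian L(y, y') = y sqrt(1 + y'^2) has no explicit x dependence, so the Beltrami identity applies:
    L − y' ∂L/∂y' = C.
Compute ∂L/∂y' = y · y' / sqrt(1 + y'^2). Then
    L − y' ∂L/∂y'
    = y sqrt(1 + y'^2) − y · y'^2 / sqrt(1 + y'^2)
    = y (1 + y'^2 − y'^2) / sqrt(1 + y'^2)
    = y / sqrt(1 + y'^2) = C.
Squaring gives y^2 = C^2 (1 + y'^2), i.e.
    y'^2 = y^2 / C^2 − 1.
Separating variables,
    dy / sqrt(y^2 − C^2) = dx / C,
and integrating gives arccosh(y / C) = (x − a)/C, so
    y(x) = C cosh((x − a)/C),
the catenary. The constants C and a are fixed by the two endpoint conditions (and, for the hanging-chain problem, the length constraint selects C).
Now fit the given data. The endpoints x = ±14 are symmetric at equal height, so the catenary is even about its minimum: a = 0 and y(x) = C cosh(x/C). The lowest point is y(0) = C cosh(0) = C, and we are told y(0) = 7, so C = 7. Therefore
    y(x) = 7 cosh(x/7),
and at the endpoints
    y(±14) = 7 cosh(14/7).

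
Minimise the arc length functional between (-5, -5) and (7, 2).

Arc-length functional: J[y] = ∫ sqrt(1 + (y')^2) dx.
Lagrangian L = sqrt(1 + (y')^2) has no explicit y dependence, so ∂L/∂y = 0 and the Euler-Lagrange equation gives
    d/dx( y' / sqrt(1 + (y')^2) ) = 0  ⇒  y' / sqrt(1 + (y')^2) = const.
Hence y' is constant, so y(x) is affine.
Fitting the endpoints (-5, -5) and (7, 2):
    slope m = (2 − (-5)) / (7 − (-5)) = 7/12,
    intercept c = (-5) − m·(-5) = -25/12.
Extremal: y(x) = (7/12) x - 25/12.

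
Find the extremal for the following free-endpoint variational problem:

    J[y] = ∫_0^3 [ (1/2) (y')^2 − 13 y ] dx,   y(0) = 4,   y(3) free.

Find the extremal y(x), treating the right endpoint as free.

The Lagrangian L = (1/2) (y')^2 − 13 y gives
    ∂L/∂y = −13,   ∂L/∂y' = y'.
Euler-Lagrange: d/dx(y') − (−13) = 0, i.e. y'' + 13 = 0, so
    y(x) = −(13/2) x^2 + C1 x + C2.
Fixed left endpoint y(0) = 4 ⇒ C2 = 4.
The right endpoint x = 3 is free, so the natural (transversality) condition is ∂L/∂y' |_{x=3} = 0, i.e. y'(3) = 0.
Compute y'(x) = −13 x + C1, so y'(3) = −39 + C1 = 0 ⇒ C1 = 39.
Therefore the extremal is
    y(x) = −(13/2) x^2 + 39 x + 4.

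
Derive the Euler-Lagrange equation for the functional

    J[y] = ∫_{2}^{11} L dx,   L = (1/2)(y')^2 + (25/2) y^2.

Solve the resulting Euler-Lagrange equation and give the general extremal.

The Lagrangian is L = (1/2)(y')^2 + (25/2) y^2.
∂L/∂y = 25y.
∂L/∂y' = y'.
The Euler-Lagrange equation d/dx(∂L/∂y') − ∂L/∂y = 0 becomes:
    y'' - 25 y = 0
General solution: y(x) = A e^(5x) + B e^(-5x), where A and B are arbitrary constants fixed by the endpoint conditions.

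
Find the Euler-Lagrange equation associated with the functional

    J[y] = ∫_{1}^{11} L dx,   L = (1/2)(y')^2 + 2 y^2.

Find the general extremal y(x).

The Lagrangian is L = (1/2)(y')^2 + 2 y^2.
∂L/∂y = 4y.
∂L/∂y' = y'.
The Euler-Lagrange equation d/dx(∂L/∂y') − ∂L/∂y = 0 becomes:
    y'' - 4 y = 0
General solution: y(x) = A e^(2x) + B e^(-2x), where A and B are arbitrary constants fixed by the endpoint conditions.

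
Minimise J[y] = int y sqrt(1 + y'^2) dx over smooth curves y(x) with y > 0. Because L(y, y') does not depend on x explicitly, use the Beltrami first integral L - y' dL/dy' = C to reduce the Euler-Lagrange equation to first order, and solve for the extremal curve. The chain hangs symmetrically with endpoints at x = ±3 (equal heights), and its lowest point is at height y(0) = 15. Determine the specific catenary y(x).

The Lagrangian L(y, y') = y sqrt(1 + y'^2) has no explicit x dependence, so the Beltrami identity applies:
    L − y' ∂L/∂y' = C.
Compute ∂L/∂y' = y · y' / sqrt(1 + y'^2). Then
    L − y' ∂L/∂y'
    = y sqrt(1 + y'^2) − y · y'^2 / sqrt(1 + y'^2)
    = y (1 + y'^2 − y'^2) / sqrt(1 + y'^2)
    = y / sqrt(1 + y'^2) = C.
Squaring gives y^2 = C^2 (1 + y'^2), i.e.
    y'^2 = y^2 / C^2 − 1.
Separating variables,
    dy / sqrt(y^2 − C^2) = dx / C,
and integrating gives arccosh(y / C) = (x − a)/C, so
    y(x) = C cosh((x − a)/C),
the catenary. The constants C and a are fixed by the two endpoint conditions (and, for the hanging-chain problem, the length constraint selects C).
Now fit the given data. The endpoints x = ±3 are symmetric at equal height, so the catenary is even about its minimum: a = 0 and y(x) = C cosh(x/C). The lowest point is y(0) = C cosh(0) = C, and we are told y(0) = 15, so C = 15. Therefore
    y(x) = 15 cosh(x/15),
and at the endpoints
    y(±3) = 15 cosh(3/15).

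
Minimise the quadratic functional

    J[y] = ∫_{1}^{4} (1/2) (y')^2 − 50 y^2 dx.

The Lagrangian is L = (1/2) (y')^2 − 50 y^2.
Compute ∂L/∂y = -100y, ∂L/∂y' = y'.
The Euler-Lagrange equation d/dx(∂L/∂y') − ∂L/∂y = 0 reduces to
    y'' + 100 y = 0.
Its general solution is
    y(x) = A sin(10x) + B cos(10x),
with A, B fixed by the endpoint conditions.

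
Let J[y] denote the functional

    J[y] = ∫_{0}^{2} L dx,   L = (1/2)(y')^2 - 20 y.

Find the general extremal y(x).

The Lagrangian is L = (1/2)(y')^2 - 20 y.
∂L/∂y = -20.
∂L/∂y' = y'.
The Euler-Lagrange equation d/dx(∂L/∂y') − ∂L/∂y = 0 becomes:
    y'' + 20 = 0
General solution: y(x) = -10 x^2 + A x + B, where A and B are arbitrary constants fixed by the endpoint conditions.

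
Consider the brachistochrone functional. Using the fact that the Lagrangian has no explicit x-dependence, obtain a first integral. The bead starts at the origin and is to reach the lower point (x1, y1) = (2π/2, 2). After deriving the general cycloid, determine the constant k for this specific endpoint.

The Lagrangian L = sqrt((1 + y'^2) / y) has no explicit x dependence, so the Beltrami identity applies:
    L − y' ∂L/∂y' = C.
Compute ∂L/∂y' = y' / sqrt(y (1 + y'^2)).
Substitute:
    sqrt((1 + y'^2)/y) − y'·y' / sqrt(y (1 + y'^2))
    = (1 + y'^2) / sqrt(y (1 + y'^2)) − y'^2 / sqrt(y (1 + y'^2))
    = 1 / sqrt(y (1 + y'^2)) = C.
Squaring and rearranging gives the first integral
    y (1 + y'^2) = 1/C^2 =: k   (constant).
Solving this first-order ODE by the substitution
    y = (k/2)(1 − cos θ)
yields the cycloid parameterisation
    x(θ) = (k/2)(θ − sin θ),   y(θ) = (k/2)(1 − cos θ).
The constant k is fixed by the endpoint condition.
Now fit the given lower endpoint (x1, y1) = (2π/2, 2). At the bottom of the first arch (θ = π), the parametric equations give
    y(π) = (k/2)(1 − cos π) = k,
    x(π) = (k/2)(π − sin π) = kπ/2.
Matching y(π) = 2 gives k = 2, consistent with x(π) = 2π/2. Therefore the specific cycloid is
    x(θ) = (2/2)(θ − sin θ),   y(θ) = (2/2)(1 − cos θ).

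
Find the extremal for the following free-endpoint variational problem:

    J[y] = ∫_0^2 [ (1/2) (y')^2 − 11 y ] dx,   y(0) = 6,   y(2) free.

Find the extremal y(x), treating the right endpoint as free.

The Lagrangian L = (1/2) (y')^2 − 11 y gives
    ∂L/∂y = −11,   ∂L/∂y' = y'.
Euler-Lagrange: d/dx(y') − (−11) = 0, i.e. y'' + 11 = 0, so
    y(x) = −(11/2) x^2 + C1 x + C2.
Fixed left endpoint y(0) = 6 ⇒ C2 = 6.
The right endpoint x = 2 is free, so the natural (transversality) condition is ∂L/∂y' |_{x=2} = 0, i.e. y'(2) = 0.
Compute y'(x) = −11 x + C1, so y'(2) = −22 + C1 = 0 ⇒ C1 = 22.
Therefore the extremal is
    y(x) = −(11/2) x^2 + 22 x + 6.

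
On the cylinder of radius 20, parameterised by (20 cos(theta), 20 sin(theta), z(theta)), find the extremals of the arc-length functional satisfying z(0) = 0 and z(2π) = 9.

Parameterise the cylinder of radius R = 20 as
    r(θ) = (20 cos θ, 20 sin θ, z(θ)).
The arc-length element is
    ds = sqrt(400 + (dz/dθ)^2) dθ,
so the Lagrangian is L = sqrt(400 + z'^2).
L depends on z' only, not on z or θ, so ∂L/∂z = 0 and
    ∂L/∂z' = z' / sqrt(400 + z'^2).
The Euler-Lagrange equation gives
    d/dθ( z' / sqrt(400 + z'^2) ) = 0,
so z' is constant. Integrating once:
    z(θ) = a θ + b,
a helix on the cylinder (a straight line when the cylinder is unrolled). The constants a, b are determined by the endpoint conditions.
With endpoint conditions z(0) = 0 and z(2π) = 9: from z(0) = b we get b = 0, and a·2π + 0 = 9 gives a = 9/(2π), so
    z(θ) = (9/(2π)) θ.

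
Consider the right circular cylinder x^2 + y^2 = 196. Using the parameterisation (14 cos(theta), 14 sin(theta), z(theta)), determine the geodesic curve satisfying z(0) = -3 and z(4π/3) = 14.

Parameterise the cylinder of radius R = 14 as
    r(θ) = (14 cos θ, 14 sin θ, z(θ)).
The arc-length element is
    ds = sqrt(196 + (dz/dθ)^2) dθ,
so the Lagrangian is L = sqrt(196 + z'^2).
L depends on z' only, not on z or θ, so ∂L/∂z = 0 and
    ∂L/∂z' = z' / sqrt(196 + z'^2).
The Euler-Lagrange equation gives
    d/dθ( z' / sqrt(196 + z'^2) ) = 0,
so z' is constant. Integrating once:
    z(θ) = a θ + b,
a helix on the cylinder (a straight line when the cylinder is unrolled). The constants a, b are determined by the endpoint conditions.
With endpoint conditions z(0) = -3 and z(4π/3) = 14: from z(0) = b we get b = -3, and a·4π/3 + -3 = 14 gives a = 51/(4π), so
    z(θ) = (51/(4π)) θ − 3.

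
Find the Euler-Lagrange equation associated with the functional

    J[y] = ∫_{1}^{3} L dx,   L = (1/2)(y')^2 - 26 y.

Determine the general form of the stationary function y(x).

The Lagrangian is L = (1/2)(y')^2 - 26 y.
∂L/∂y = -26.
∂L/∂y' = y'.
The Euler-Lagrange equation d/dx(∂L/∂y') − ∂L/∂y = 0 becomes:
    y'' + 26 = 0
General solution: y(x) = -13 x^2 + A x + B, where A and B are arbitrary constants fixed by the endpoint conditions.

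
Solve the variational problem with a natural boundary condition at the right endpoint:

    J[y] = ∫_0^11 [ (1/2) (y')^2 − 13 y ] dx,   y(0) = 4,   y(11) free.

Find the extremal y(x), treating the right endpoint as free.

The Lagrangian L = (1/2) (y')^2 − 13 y gives
    ∂L/∂y = −13,   ∂L/∂y' = y'.
Euler-Lagrange: d/dx(y') − (−13) = 0, i.e. y'' + 13 = 0, so
    y(x) = −(13/2) x^2 + C1 x + C2.
Fixed left endpoint y(0) = 4 ⇒ C2 = 4.
The right endpoint x = 11 is free, so the natural (transversality) condition is ∂L/∂y' |_{x=11} = 0, i.e. y'(11) = 0.
Compute y'(x) = −13 x + C1, so y'(11) = −143 + C1 = 0 ⇒ C1 = 143.
Therefore the extremal is
    y(x) = −(13/2) x^2 + 143 x + 4.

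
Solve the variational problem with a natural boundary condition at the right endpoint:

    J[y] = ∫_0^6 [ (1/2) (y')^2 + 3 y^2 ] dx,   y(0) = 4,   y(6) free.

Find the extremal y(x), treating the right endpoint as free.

The Lagrangian L = (1/2) (y')^2 + 3 y^2 gives
    ∂L/∂y = 6 y,   ∂L/∂y' = y'.
Euler-Lagrange: y'' − 6 y = 0.
With k = sqrt(6), the general solution is
    y(x) = A cosh(sqrt(6) x) + B sinh(sqrt(6) x).
Fixed left endpoint y(0) = 4 ⇒ A = 4.
The right endpoint x = 6 is free, so the natural (transversality) condition is ∂L/∂y' |_{x=6} = 0, i.e. y'(6) = 0.
Compute y'(x) = A k sinh(k x) + B k cosh(k x), so
    y'(6) = A k sinh(k·6) + B k cosh(k·6) = 0
    ⇒ B = −A tanh(k·6) = − 4 tanh(sqrt(6)·6).
Therefore the extremal is
    y(x) = 4 cosh(sqrt(6) x) − 4 tanh(sqrt(6)·6) sinh(sqrt(6) x).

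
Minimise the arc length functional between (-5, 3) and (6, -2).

Arc-length functional: J[y] = ∫ sqrt(1 + (y')^2) dx.
Lagrangian L = sqrt(1 + (y')^2) has no explicit y dependence, so ∂L/∂y = 0 and the Euler-Lagrange equation gives
    d/dx( y' / sqrt(1 + (y')^2) ) = 0  ⇒  y' / sqrt(1 + (y')^2) = const.
Hence y' is constant, so y(x) is affine.
Fitting the endpoints (-5, 3) and (6, -2):
    slope m = ((-2) − 3) / (6 − (-5)) = -5/11,
    intercept c = 3 − m·(-5) = 8/11.
Extremal: y(x) = (-5/11) x + 8/11.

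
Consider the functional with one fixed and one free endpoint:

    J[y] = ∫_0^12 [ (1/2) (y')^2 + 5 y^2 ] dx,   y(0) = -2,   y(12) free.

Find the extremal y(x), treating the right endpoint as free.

The Lagrangian L = (1/2) (y')^2 + 5 y^2 gives
    ∂L/∂y = 10 y,   ∂L/∂y' = y'.
Euler-Lagrange: y'' − 10 y = 0.
With k = sqrt(10), the general solution is
    y(x) = A cosh(sqrt(10) x) + B sinh(sqrt(10) x).
Fixed left endpoint y(0) = -2 ⇒ A = -2.
The right endpoint x = 12 is free, so the natural (transversality) condition is ∂L/∂y' |_{x=12} = 0, i.e. y'(12) = 0.
Compute y'(x) = A k sinh(k x) + B k cosh(k x), so
    y'(12) = A k sinh(k·12) + B k cosh(k·12) = 0
    ⇒ B = −A tanh(k·12) = 2 tanh(sqrt(10)·12).
Therefore the extremal is
    y(x) = −2 cosh(sqrt(10) x) + 2 tanh(sqrt(10)·12) sinh(sqrt(10) x).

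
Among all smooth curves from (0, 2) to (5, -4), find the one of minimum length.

Arc-length functional: J[y] = ∫ sqrt(1 + (y')^2) dx.
Lagrangian L = sqrt(1 + (y')^2) has no explicit y dependence, so ∂L/∂y = 0 and the Euler-Lagrange equation gives
    d/dx( y' / sqrt(1 + (y')^2) ) = 0  ⇒  y' / sqrt(1 + (y')^2) = const.
Hence y' is constant, so y(x) is affine.
Fitting the endpoints (0, 2) and (5, -4):
    slope m = ((-4) − 2) / (5 − 0) = -6/5,
    intercept c = 2 − m·0 = 2.
Extremal: y(x) = (-6/5) x + 2.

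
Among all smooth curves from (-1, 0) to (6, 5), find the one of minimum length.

Arc-length functional: J[y] = ∫ sqrt(1 + (y')^2) dx.
Lagrangian L = sqrt(1 + (y')^2) has no explicit y dependence, so ∂L/∂y = 0 and the Euler-Lagrange equation gives
    d/dx( y' / sqrt(1 + (y')^2) ) = 0  ⇒  y' / sqrt(1 + (y')^2) = const.
Hence y' is constant, so y(x) is affine.
Fitting the endpoints (-1, 0) and (6, 5):
    slope m = (5 − 0) / (6 − (-1)) = 5/7,
    intercept c = 0 − m·(-1) = 5/7.
Extremal: y(x) = (5/7) x + 5/7.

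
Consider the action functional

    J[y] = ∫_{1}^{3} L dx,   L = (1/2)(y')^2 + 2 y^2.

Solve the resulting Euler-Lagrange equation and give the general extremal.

The Lagrangian is L = (1/2)(y')^2 + 2 y^2.
∂L/∂y = 4y.
∂L/∂y' = y'.
The Euler-Lagrange equation d/dx(∂L/∂y') − ∂L/∂y = 0 becomes:
    y'' - 4 y = 0
General solution: y(x) = A e^(2x) + B e^(-2x), where A and B are arbitrary constants fixed by the endpoint conditions.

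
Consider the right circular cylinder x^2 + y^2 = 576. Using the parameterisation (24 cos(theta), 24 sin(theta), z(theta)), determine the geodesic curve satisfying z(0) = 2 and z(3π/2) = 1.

Parameterise the cylinder of radius R = 24 as
    r(θ) = (24 cos θ, 24 sin θ, z(θ)).
The arc-length element is
    ds = sqrt(576 + (dz/dθ)^2) dθ,
so the Lagrangian is L = sqrt(576 + z'^2).
L depends on z' only, not on z or θ, so ∂L/∂z = 0 and
    ∂L/∂z' = z' / sqrt(576 + z'^2).
The Euler-Lagrange equation gives
    d/dθ( z' / sqrt(576 + z'^2) ) = 0,
so z' is constant. Integrating once:
    z(θ) = a θ + b,
a helix on the cylinder (a straight line when the cylinder is unrolled). The constants a, b are determined by the endpoint conditions.
With endpoint conditions z(0) = 2 and z(3π/2) = 1: from z(0) = b we get b = 2, and a·3π/2 + 2 = 1 gives a = -2/(3π), so
    z(θ) = (-2/(3π)) θ + 2.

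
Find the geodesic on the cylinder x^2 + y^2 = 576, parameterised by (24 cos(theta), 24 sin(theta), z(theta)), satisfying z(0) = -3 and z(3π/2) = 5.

Parameterise the cylinder of radius R = 24 as
    r(θ) = (24 cos θ, 24 sin θ, z(θ)).
The arc-length element is
    ds = sqrt(576 + (dz/dθ)^2) dθ,
so the Lagrangian is L = sqrt(576 + z'^2).
L depends on z' only, not on z or θ, so ∂L/∂z = 0 and
    ∂L/∂z' = z' / sqrt(576 + z'^2).
The Euler-Lagrange equation gives
    d/dθ( z' / sqrt(576 + z'^2) ) = 0,
so z' is constant. Integrating once:
    z(θ) = a θ + b,
a helix on the cylinder (a straight line when the cylinder is unrolled). The constants a, b are determined by the endpoint conditions.
With endpoint conditions z(0) = -3 and z(3π/2) = 5: from z(0) = b we get b = -3, and a·3π/2 + -3 = 5 gives a = 16/(3π), so
    z(θ) = (16/(3π)) θ − 3.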